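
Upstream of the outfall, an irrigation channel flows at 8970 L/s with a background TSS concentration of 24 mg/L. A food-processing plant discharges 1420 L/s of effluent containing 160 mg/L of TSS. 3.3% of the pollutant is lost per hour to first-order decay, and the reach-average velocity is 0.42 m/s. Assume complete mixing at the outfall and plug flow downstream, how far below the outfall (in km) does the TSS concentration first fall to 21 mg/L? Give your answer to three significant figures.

Mass balance: C = (8970·24.00 + 1420·160.0) / 10390 = 442500/10390 = 42.59 mg/L.
3.3%/h lost → k = −ln(1 − 0.033) = 0.03356 h⁻¹.
Set 42.59·exp(−k·t) = 21 → t = ln(42.59/21)/k = 75850 s = 21.07 h.
Distance = v·t = 0.42·75850 = 31860 m = 31.86 km.

31.9 km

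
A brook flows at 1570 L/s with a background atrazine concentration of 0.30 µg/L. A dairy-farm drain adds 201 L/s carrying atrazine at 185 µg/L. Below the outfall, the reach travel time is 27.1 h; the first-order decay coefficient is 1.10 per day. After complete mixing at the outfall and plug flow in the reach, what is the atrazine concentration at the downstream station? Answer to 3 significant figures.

Conservation of mass: C = (1570·0.3000 + 201.0·185.0) / 1771 = 37660/1771 = 21.26 µg/L.
Decay over the reach: 21.26·exp(−kt) = 21.26·0.2888 = 6.140 µg/L.

6.14 µg/L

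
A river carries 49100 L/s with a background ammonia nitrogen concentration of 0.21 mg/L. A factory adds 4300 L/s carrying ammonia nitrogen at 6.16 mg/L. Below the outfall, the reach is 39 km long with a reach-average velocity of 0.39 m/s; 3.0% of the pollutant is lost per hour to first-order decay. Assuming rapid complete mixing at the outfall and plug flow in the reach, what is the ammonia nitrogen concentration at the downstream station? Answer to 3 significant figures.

0.296 mg/L

Conservation of mass: C = (49100·0.2100 + 4300·6.160) / 53400 = 36800/53400 = 0.6891 mg/L.
Travel time t = 39·1000 / 0.39 = 100000 s = 27.78 h.
3.0%/h lost → k = −ln(1 − 0.03) = 0.03046 h⁻¹.
Applying C = C₀e^(−kt): 0.6891 × 0.4291 = 0.2957 mg/L.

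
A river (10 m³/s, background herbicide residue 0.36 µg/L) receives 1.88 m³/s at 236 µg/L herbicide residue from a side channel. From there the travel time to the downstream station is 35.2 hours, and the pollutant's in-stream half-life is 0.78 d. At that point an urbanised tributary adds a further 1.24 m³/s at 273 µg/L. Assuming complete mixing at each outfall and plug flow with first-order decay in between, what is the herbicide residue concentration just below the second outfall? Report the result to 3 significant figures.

Conservation of mass: C = (10.00·0.3600 + 1.880·236.0) / 11.88 = 447.3/11.88 = 37.65 µg/L; combined flow 11.88 m³/s.
Half-life 0.78 d → k = ln 2 / 0.78 = 0.8887 d⁻¹.
Decay over the reach: 37.65·exp(−kt) = 37.65·0.2716 = 10.23 µg/L.
At the second outfall, C = (11.88·10.23 + 1.240·273.0) / (11.88 + 1.240) = 35.06 µg/L.

35.1 µg/L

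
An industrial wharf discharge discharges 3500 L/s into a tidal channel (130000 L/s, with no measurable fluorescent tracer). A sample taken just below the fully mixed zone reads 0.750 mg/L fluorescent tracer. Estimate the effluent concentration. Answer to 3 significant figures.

Mass balance: 130000·0 + 3500·Cₑ = 133500·0.7500
→ Cₑ = (133500·0.7500 − 130000·0) / 3500 = 28.61 mg/L.

28.6 mg/L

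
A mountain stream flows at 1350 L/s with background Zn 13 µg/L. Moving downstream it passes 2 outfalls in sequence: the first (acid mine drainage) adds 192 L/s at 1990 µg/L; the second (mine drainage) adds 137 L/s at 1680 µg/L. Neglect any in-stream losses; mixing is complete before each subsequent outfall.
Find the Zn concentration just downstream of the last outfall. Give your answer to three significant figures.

Outfall 1: combined Q = 1542 L/s; C = (1350·13.00 + 192.0·1990)/1542 = 259.2 µg/L.
Outfall 2: combined Q = 1679 L/s; C = (1542·259.2 + 137.0·1680)/1679 = 375.1 µg/L.

375 µg/L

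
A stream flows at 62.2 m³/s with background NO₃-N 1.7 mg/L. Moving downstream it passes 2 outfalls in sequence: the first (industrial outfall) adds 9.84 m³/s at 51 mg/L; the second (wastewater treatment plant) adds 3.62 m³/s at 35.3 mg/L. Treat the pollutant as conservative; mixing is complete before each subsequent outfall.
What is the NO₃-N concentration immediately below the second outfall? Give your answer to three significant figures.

9.72 mg/L

Below outfall 1: Q → 72.04 m³/s, C = (62.20·1.700 + 9.840·51.00)/72.04 = 8.434 mg/L.
Below outfall 2: Q → 75.66 m³/s, C = (72.04·8.434 + 3.620·35.30)/75.66 = 9.719 mg/L.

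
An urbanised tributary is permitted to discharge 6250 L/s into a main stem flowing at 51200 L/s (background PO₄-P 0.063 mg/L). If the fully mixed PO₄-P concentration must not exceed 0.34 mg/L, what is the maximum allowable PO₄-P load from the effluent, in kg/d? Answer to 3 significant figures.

1410 kg/d

Mass balance at the limit: 51200·0.06300 + 6250·Cₑ = 57450·0.34 → Cₑ = 2.609 mg/L.
6250 L/s = 6.250 m³/s. Load = 6.250 m³/s × 2.609 g/m³ × 86 400 s/d = 1409 kg/d.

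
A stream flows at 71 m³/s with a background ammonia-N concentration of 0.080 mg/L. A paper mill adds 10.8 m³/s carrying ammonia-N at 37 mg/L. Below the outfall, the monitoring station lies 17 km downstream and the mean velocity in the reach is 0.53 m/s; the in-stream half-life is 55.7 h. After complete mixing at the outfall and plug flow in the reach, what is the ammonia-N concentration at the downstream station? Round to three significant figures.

Flow-weighted average: C = (71.00·0.08000 + 10.80·37.00) / 81.80 = 405.3/81.80 = 4.955 mg/L.
Travel time t = 17·1000 / 0.53 = 32080 s = 8.910 h.
Half-life 55.7 h → k = ln 2 / 55.7 = 0.01244 h⁻¹ = 0.2987 d⁻¹.
Decay over the reach: 4.955·exp(−kt) = 4.955·0.8950 = 4.435 mg/L.

4.43 mg/L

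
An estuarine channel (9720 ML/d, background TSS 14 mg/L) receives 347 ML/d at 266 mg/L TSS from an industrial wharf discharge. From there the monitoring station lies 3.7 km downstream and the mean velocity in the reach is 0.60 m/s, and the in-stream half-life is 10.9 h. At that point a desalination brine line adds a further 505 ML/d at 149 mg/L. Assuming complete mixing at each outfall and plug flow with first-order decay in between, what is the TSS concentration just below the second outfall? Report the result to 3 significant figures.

Flow-weighted average: C = (9720·14.00 + 347.0·266.0) / 10070 = 228400/10070 = 22.69 mg/L; combined flow 10070 ML/d.
Travel time t = 3.7·1000 / 0.60 = 6167 s = 1.713 h.
Half-life 10.9 h → k = ln 2 / 10.9 = 0.06359 h⁻¹ = 1.526 d⁻¹.
After decay, C = 22.69 × e^(−kt) = 22.69 × 0.8968 = 20.34 mg/L.
At the second outfall, C = (10070·20.34 + 505.0·149.0) / (10070 + 505.0) = 26.49 mg/L.

26.5 mg/L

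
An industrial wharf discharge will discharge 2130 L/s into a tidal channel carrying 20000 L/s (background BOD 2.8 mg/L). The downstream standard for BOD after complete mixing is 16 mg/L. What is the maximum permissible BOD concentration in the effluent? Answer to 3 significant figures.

At the limit, (Qr·Cr + Qe·Cₑ)/(Qr + Qe) = 16:
Cₑ = (22130·16 − 20000·2.800) / 2130 = 139.9 mg/L.

140 mg/L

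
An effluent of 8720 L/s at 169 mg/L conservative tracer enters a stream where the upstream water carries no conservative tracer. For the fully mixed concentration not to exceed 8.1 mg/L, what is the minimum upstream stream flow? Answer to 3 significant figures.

Set C_mix = 8.1: (Q·0 + 8720·169.0) / (Q + 8720) = 8.1
→ Q = 8720·(169.0 − 8.1)/(8.1 − 0) = 173200 L/s.

173000 L/s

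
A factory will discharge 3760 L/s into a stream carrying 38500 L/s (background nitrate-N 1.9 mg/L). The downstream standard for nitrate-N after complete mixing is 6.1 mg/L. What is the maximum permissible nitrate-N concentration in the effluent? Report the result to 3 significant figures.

At the limit, (Qr·Cr + Qe·Cₑ)/(Qr + Qe) = 6.1:
Cₑ = (42260·6.1 − 38500·1.900) / 3760 = 49.11 mg/L.

49.1 mg/L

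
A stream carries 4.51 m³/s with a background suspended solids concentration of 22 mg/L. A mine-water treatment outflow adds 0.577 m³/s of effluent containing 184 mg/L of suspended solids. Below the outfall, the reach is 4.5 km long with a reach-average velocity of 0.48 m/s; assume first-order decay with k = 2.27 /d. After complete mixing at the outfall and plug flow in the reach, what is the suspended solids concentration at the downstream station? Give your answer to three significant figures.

31.6 mg/L

Mass balance: C = (4.510·22.00 + 0.5770·184.0) / 5.087 = 205.4/5.087 = 40.38 mg/L.
Travel time t = 4.5·1000 / 0.48 = 9375 s = 2.604 h.
First-order decay: C = 40.38·exp(−k·t) = 40.38·0.7817 = 31.56 mg/L.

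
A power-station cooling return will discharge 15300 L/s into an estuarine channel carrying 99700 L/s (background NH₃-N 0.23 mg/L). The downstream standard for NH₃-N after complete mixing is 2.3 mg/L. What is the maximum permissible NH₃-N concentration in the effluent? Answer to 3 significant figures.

At the limit, (Qr·Cr + Qe·Cₑ)/(Qr + Qe) = 2.3:
Cₑ = (115000·2.3 − 99700·0.2300) / 15300 = 15.79 mg/L.

15.8 mg/L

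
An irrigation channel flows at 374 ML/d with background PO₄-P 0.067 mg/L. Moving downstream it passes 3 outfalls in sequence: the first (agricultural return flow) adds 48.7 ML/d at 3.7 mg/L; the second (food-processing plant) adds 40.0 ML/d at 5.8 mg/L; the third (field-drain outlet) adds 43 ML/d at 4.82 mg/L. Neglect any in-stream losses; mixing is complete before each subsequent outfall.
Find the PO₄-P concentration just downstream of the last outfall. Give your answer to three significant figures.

1.27 mg/L

Below outfall 1: Q → 422.7 ML/d, C = (374.0·0.06700 + 48.70·3.700)/422.7 = 0.4856 mg/L.
Below outfall 2: Q → 462.7 ML/d, C = (422.7·0.4856 + 40.00·5.800)/462.7 = 0.9450 mg/L.
Below outfall 3: Q → 505.7 ML/d, C = (462.7·0.9450 + 43.00·4.820)/505.7 = 1.274 mg/L.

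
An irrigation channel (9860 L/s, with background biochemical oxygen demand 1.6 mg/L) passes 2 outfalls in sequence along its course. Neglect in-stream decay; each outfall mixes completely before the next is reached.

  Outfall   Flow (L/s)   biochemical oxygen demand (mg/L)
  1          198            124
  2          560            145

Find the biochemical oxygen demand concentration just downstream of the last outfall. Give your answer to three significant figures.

After outfall 1: Q = 9860 + 198.0 = 10060 L/s; C = (9860·1.600 + 198.0·124.0)/10060 = 4.010 mg/L.
After outfall 2: Q = 10060 + 560.0 = 10620 L/s; C = (10060·4.010 + 560.0·145.0)/10620 = 11.45 mg/L.

11.4 mg/L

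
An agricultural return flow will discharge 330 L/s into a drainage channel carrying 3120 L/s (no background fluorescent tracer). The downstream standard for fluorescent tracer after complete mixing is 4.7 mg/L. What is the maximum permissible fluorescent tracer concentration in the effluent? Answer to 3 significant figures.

At the limit, (Qr·Cr + Qe·Cₑ)/(Qr + Qe) = 4.7:
Cₑ = (3450·4.7 − 3120·0) / 330.0 = 49.14 mg/L.

49.1 mg/L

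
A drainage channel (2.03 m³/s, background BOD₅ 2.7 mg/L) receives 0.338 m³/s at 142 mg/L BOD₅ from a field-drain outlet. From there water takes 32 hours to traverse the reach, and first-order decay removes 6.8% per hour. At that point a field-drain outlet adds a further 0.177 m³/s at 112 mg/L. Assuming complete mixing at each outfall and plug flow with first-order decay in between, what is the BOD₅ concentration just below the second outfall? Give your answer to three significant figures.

10.0 mg/L

After mixing, C = (2.030·2.700 + 0.3380·142.0) / 2.368 = 53.48/2.368 = 22.58 mg/L; combined flow 2.368 m³/s.
6.8%/h lost → k = −ln(1 − 0.068) = 0.07042 h⁻¹.
First-order decay: C = 22.58·exp(−k·t) = 22.58·0.1050 = 2.372 mg/L.
Second outfall: C = (2.368·2.372 + 0.1770·112.0)/2.545 = 9.996 mg/L.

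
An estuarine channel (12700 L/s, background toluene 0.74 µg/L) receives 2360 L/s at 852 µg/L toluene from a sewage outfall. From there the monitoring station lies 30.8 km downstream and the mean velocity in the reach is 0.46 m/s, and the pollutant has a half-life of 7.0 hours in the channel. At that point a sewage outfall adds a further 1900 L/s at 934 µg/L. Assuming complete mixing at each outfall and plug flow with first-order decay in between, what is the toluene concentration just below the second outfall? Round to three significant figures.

Mass balance: C = (12700·0.7400 + 2360·852.0) / 15060 = 2020000/15060 = 134.1 µg/L; combined flow 15060 L/s.
Travel time t = 30.8·1000 / 0.46 = 66960 s = 18.60 h.
Half-life 7.0 h → k = ln 2 / 7.0 = 0.09902 h⁻¹ = 2.377 d⁻¹.
First-order decay: C = 134.1·exp(−k·t) = 134.1·0.1585 = 21.27 µg/L.
At the second outfall, C = (15060·21.27 + 1900·934.0) / (15060 + 1900) = 123.5 µg/L.

124 µg/L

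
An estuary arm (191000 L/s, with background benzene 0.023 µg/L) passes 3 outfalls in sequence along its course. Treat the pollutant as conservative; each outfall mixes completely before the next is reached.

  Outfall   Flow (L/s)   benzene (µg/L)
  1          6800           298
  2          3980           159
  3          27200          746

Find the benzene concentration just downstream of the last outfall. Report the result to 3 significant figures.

After outfall 1: Q = 191000 + 6800 = 197800 L/s; C = (191000·0.02300 + 6800·298.0)/197800 = 10.27 µg/L.
After outfall 2: Q = 197800 + 3980 = 201800 L/s; C = (197800·10.27 + 3980·159.0)/201800 = 13.20 µg/L.
After outfall 3: Q = 201800 + 27200 = 229000 L/s; C = (201800·13.20 + 27200·746.0)/229000 = 100.2 µg/L.

100 µg/L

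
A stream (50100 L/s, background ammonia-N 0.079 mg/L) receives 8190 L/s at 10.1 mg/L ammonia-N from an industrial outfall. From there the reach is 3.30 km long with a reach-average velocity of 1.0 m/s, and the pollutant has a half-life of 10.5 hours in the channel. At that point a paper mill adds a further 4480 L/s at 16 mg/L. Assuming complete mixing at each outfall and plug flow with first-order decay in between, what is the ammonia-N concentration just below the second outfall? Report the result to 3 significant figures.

Mass balance: C = (50100·0.07900 + 8190·10.10) / 58290 = 86680/58290 = 1.487 mg/L; combined flow 58290 L/s.
Travel time t = 3.30·1000 / 1.0 = 3300 s = 0.9167 h.
Half-life 10.5 h → k = ln 2 / 10.5 = 0.06601 h⁻¹ = 1.584 d⁻¹.
Decay over the reach: 1.487·exp(−kt) = 1.487·0.9413 = 1.400 mg/L.
Second outfall: C = (58290·1.400 + 4480·16.00)/62770 = 2.442 mg/L.

2.44 mg/L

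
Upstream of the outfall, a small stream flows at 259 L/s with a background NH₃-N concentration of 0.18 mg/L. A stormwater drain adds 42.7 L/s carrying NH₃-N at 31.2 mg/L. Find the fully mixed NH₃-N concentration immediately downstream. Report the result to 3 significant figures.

Conservation of mass: C = (259.0·0.1800 + 42.70·31.20) / 301.7 = 1379/301.7 = 4.570 mg/L.

4.57 mg/L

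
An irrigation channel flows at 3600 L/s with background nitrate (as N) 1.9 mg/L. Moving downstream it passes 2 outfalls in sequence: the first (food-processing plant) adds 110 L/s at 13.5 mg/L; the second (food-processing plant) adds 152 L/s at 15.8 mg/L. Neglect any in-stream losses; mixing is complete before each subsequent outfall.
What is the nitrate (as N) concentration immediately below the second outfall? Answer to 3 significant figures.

2.78 mg/L

Below outfall 1: Q → 3710 L/s, C = (3600·1.900 + 110.0·13.50)/3710 = 2.244 mg/L.
Below outfall 2: Q → 3862 L/s, C = (3710·2.244 + 152.0·15.80)/3862 = 2.777 mg/L.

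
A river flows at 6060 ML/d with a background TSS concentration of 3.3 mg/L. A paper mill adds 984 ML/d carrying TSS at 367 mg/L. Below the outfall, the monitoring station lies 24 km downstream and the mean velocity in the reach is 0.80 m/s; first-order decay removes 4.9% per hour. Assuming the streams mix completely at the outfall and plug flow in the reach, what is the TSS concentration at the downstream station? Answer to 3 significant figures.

Flow-weighted average: C = (6060·3.300 + 984.0·367.0) / 7044 = 381100/7044 = 54.11 mg/L.
Travel time t = 24·1000 / 0.80 = 30000 s = 8.333 h.
4.9%/h lost → k = −ln(1 − 0.049) = 0.05024 h⁻¹.
After decay, C = 54.11 × e^(−kt) = 54.11 × 0.6579 = 35.60 mg/L.

35.6 mg/L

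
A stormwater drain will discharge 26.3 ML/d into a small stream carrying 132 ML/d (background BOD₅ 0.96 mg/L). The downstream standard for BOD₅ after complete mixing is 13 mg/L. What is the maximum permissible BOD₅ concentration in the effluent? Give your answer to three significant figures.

At the limit, (Qr·Cr + Qe·Cₑ)/(Qr + Qe) = 13:
Cₑ = (158.3·13 − 132.0·0.9600) / 26.30 = 73.43 mg/L.

73.4 mg/L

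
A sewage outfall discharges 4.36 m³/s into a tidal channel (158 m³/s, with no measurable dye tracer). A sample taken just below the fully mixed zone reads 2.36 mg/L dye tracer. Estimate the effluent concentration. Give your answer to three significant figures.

Mass balance: 158.0·0 + 4.360·Cₑ = 162.4·2.360
→ Cₑ = (162.4·2.360 − 158.0·0) / 4.360 = 87.88 mg/L.

87.9 mg/L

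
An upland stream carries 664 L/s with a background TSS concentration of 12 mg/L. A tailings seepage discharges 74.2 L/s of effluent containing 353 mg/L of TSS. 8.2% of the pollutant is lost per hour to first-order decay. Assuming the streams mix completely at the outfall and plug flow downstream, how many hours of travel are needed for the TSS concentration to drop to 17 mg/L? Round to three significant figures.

Mixed concentration C = ΣQC/ΣQ = (664.0·12.00 + 74.20·353.0) / 738.2 = 34160/738.2 = 46.28 mg/L.
8.2%/h lost → k = −ln(1 − 0.082) = 0.08556 h⁻¹.
46.28·exp(−k·t) = 17 → t = ln(46.28/17)/k = 42140 s = 11.70 h.

11.7 h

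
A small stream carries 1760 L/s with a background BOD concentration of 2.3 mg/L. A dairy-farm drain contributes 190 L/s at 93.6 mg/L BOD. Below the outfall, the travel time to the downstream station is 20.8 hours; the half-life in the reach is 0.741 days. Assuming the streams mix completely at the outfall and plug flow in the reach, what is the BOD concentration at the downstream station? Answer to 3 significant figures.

Flow-weighted average: C = (1760·2.300 + 190.0·93.60) / 1950 = 21830/1950 = 11.20 mg/L.
Half-life 0.741 d → k = ln 2 / 0.741 = 0.9354 d⁻¹.
After decay, C = 11.20 × e^(−kt) = 11.20 × 0.4445 = 4.977 mg/L.

4.98 mg/L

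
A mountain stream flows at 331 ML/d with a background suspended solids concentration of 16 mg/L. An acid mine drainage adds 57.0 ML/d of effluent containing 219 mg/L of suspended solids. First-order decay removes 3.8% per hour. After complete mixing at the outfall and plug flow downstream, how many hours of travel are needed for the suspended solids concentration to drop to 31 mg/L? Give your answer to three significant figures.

Mass balance: C = (331.0·16.00 + 57.00·219.0) / 388.0 = 17780/388.0 = 45.82 mg/L.
3.8%/h lost → k = −ln(1 − 0.038) = 0.03874 h⁻¹.
45.82·exp(−k·t) = 31 → t = ln(45.82/31)/k = 36310 s = 10.09 h.

10.1 h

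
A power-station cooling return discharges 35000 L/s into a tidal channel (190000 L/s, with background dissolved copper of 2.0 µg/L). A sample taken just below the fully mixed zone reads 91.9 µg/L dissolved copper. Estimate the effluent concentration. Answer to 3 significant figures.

580 µg/L

Mass balance: 190000·2.000 + 35000·Cₑ = 225000·91.90
→ Cₑ = (225000·91.90 − 190000·2.000) / 35000 = 579.9 µg/L.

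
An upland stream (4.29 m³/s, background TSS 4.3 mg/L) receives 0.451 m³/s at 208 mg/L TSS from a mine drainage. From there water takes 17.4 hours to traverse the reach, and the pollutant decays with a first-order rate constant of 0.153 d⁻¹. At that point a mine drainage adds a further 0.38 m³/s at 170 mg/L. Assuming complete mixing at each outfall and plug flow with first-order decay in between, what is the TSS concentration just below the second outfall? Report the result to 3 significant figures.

Mass balance: C = (4.290·4.300 + 0.4510·208.0) / 4.741 = 112.3/4.741 = 23.68 mg/L; combined flow 4.741 m³/s.
First-order decay: C = 23.68·exp(−k·t) = 23.68·0.8950 = 21.19 mg/L.
Second outfall: C = (4.741·21.19 + 0.3800·170.0)/5.121 = 32.23 mg/L.

32.2 mg/L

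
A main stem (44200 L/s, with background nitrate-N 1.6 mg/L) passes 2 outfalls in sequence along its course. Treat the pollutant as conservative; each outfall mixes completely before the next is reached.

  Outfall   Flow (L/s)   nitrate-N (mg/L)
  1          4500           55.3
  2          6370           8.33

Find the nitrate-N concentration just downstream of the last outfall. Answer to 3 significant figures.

Below outfall 1: Q → 48700 L/s, C = (44200·1.600 + 4500·55.30)/48700 = 6.562 mg/L.
Below outfall 2: Q → 55070 L/s, C = (48700·6.562 + 6370·8.330)/55070 = 6.767 mg/L.

6.77 mg/L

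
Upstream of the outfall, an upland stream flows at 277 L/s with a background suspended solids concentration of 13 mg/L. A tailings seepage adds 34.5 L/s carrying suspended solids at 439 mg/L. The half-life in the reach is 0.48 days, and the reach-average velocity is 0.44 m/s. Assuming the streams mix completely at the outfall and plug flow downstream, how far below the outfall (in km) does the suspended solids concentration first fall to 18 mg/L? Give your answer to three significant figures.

Mass balance: C = (277.0·13.00 + 34.50·439.0) / 311.5 = 18750/311.5 = 60.18 mg/L.
Half-life 0.48 d → k = ln 2 / 0.48 = 1.444 d⁻¹.
Set 60.18·exp(−k·t) = 18 → t = ln(60.18/18)/k = 72220 s = 20.06 h.
Distance = v·t = 0.44·72220 = 31780 m = 31.78 km.

31.8 km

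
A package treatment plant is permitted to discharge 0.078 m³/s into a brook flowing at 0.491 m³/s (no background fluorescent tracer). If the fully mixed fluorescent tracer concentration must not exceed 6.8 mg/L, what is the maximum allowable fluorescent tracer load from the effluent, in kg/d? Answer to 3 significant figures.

Mass balance at the limit: 0.4910·0 + 0.07800·Cₑ = 0.5690·6.8 → Cₑ = 49.61 mg/L.
Load = 0.07800 m³/s × 49.61 g/m³ × 86 400 s/d = 334.3 kg/d.

334 kg/d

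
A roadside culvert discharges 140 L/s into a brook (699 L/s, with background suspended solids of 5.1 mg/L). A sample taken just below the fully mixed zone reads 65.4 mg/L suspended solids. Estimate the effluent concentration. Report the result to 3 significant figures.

Mass balance: 699.0·5.100 + 140.0·Cₑ = 839.0·65.40
→ Cₑ = (839.0·65.40 − 699.0·5.100) / 140.0 = 366.5 mg/L.

366 mg/L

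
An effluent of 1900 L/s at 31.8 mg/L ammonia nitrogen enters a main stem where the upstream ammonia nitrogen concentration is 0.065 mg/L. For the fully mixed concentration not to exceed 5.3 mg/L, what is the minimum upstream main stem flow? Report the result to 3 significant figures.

Set C_mix = 5.3: (Q·0.06500 + 1900·31.80) / (Q + 1900) = 5.3
→ Q = 1900·(31.80 − 5.3)/(5.3 − 0.06500) = 9618 L/s.

9620 L/s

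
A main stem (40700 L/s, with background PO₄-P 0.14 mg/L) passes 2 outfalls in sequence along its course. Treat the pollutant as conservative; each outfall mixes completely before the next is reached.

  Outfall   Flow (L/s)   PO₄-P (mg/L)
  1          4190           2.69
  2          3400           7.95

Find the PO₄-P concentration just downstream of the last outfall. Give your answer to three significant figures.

After outfall 1: Q = 40700 + 4190 = 44890 L/s; C = (40700·0.1400 + 4190·2.690)/44890 = 0.3780 mg/L.
After outfall 2: Q = 44890 + 3400 = 48290 L/s; C = (44890·0.3780 + 3400·7.950)/48290 = 0.9111 mg/L.

0.911 mg/L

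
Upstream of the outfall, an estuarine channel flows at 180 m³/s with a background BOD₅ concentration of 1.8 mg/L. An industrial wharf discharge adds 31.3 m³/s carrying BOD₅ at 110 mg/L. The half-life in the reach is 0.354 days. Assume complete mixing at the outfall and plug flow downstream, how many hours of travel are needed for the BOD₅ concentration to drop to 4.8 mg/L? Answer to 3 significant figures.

16.1 h

Conservation of mass: C = (180.0·1.800 + 31.30·110.0) / 211.3 = 3767/211.3 = 17.83 mg/L.
Half-life 0.354 d → k = ln 2 / 0.354 = 1.958 d⁻¹.
17.83·exp(−k·t) = 4.8 → t = ln(17.83/4.8)/k = 57900 s = 16.08 h.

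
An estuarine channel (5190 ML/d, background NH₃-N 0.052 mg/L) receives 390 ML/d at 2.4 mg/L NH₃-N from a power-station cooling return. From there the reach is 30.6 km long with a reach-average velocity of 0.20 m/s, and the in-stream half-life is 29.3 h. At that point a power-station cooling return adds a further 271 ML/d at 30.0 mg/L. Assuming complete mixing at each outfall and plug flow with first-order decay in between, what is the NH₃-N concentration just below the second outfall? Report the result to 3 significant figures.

1.46 mg/L

Mass balance: C = (5190·0.05200 + 390.0·2.400) / 5580 = 1206/5580 = 0.2161 mg/L; combined flow 5580 ML/d.
Travel time t = 30.6·1000 / 0.20 = 153000 s = 42.50 h.
Half-life 29.3 h → k = ln 2 / 29.3 = 0.02366 h⁻¹ = 0.5678 d⁻¹.
Applying C = C₀e^(−kt): 0.2161 × 0.3659 = 0.07907 mg/L.
At the second outfall, C = (5580·0.07907 + 271.0·30.00) / (5580 + 271.0) = 1.465 mg/L.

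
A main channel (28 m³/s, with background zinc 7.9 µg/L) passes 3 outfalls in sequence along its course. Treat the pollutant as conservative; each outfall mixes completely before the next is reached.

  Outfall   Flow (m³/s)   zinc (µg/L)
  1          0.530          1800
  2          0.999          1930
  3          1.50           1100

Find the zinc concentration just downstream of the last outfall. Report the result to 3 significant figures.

After outfall 1: Q = 28.00 + 0.5300 = 28.53 m³/s; C = (28.00·7.900 + 0.5300·1800)/28.53 = 41.19 µg/L.
After outfall 2: Q = 28.53 + 0.9990 = 29.53 m³/s; C = (28.53·41.19 + 0.9990·1930)/29.53 = 105.1 µg/L.
After outfall 3: Q = 29.53 + 1.500 = 31.03 m³/s; C = (29.53·105.1 + 1.500·1100)/31.03 = 153.2 µg/L.

153 µg/L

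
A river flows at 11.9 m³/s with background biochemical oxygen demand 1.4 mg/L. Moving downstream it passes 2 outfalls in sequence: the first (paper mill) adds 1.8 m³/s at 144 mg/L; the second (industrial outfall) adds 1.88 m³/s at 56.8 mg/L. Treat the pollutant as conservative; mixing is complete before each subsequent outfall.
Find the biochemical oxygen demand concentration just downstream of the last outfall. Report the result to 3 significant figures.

After outfall 1: Q = 11.90 + 1.800 = 13.70 m³/s; C = (11.90·1.400 + 1.800·144.0)/13.70 = 20.14 mg/L.
After outfall 2: Q = 13.70 + 1.880 = 15.58 m³/s; C = (13.70·20.14 + 1.880·56.80)/15.58 = 24.56 mg/L.

24.6 mg/L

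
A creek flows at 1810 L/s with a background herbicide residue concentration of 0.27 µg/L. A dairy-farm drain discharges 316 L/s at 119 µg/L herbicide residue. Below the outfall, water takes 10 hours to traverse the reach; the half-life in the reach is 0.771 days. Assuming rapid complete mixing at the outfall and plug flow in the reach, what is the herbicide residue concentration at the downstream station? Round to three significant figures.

12.3 µg/L

Conservation of mass: C = (1810·0.2700 + 316.0·119.0) / 2126 = 38090/2126 = 17.92 µg/L.
Half-life 0.771 d → k = ln 2 / 0.771 = 0.8990 d⁻¹.
Decay over the reach: 17.92·exp(−kt) = 17.92·0.6876 = 12.32 µg/L.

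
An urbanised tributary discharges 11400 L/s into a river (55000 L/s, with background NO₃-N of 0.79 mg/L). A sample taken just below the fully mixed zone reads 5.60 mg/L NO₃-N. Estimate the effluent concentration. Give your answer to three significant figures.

Mass balance: 55000·0.7900 + 11400·Cₑ = 66400·5.600
→ Cₑ = (66400·5.600 − 55000·0.7900) / 11400 = 28.81 mg/L.

28.8 mg/L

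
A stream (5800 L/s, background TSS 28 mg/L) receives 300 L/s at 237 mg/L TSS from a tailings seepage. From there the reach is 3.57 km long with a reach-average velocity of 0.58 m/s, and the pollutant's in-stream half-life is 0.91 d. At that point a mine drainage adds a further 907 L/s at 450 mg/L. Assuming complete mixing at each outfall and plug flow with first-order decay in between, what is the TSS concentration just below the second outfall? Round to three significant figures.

Flow-weighted average: C = (5800·28.00 + 300.0·237.0) / 6100 = 233500/6100 = 38.28 mg/L; combined flow 6100 L/s.
Travel time t = 3.57·1000 / 0.58 = 6155 s = 1.710 h.
Half-life 0.91 d → k = ln 2 / 0.91 = 0.7617 d⁻¹.
Decay over the reach: 38.28·exp(−kt) = 38.28·0.9472 = 36.26 mg/L.
At the second outfall, C = (6100·36.26 + 907.0·450.0) / (6100 + 907.0) = 89.81 mg/L.

89.8 mg/L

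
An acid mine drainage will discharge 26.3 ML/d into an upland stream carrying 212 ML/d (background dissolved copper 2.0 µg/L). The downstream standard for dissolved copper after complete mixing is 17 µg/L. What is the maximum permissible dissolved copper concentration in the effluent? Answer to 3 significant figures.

At the limit, (Qr·Cr + Qe·Cₑ)/(Qr + Qe) = 17:
Cₑ = (238.3·17 − 212.0·2.000) / 26.30 = 137.9 µg/L.

138 µg/L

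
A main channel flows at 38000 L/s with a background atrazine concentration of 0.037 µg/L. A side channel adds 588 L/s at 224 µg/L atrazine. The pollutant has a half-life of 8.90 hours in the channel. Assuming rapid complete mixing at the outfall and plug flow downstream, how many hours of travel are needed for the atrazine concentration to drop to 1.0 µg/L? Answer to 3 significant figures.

15.9 h

Mass balance: C = (38000·0.03700 + 588.0·224.0) / 38590 = 133100/38590 = 3.450 µg/L.
Half-life 8.90 h → k = ln 2 / 8.90 = 0.07788 h⁻¹ = 1.869 d⁻¹.
3.450·exp(−k·t) = 1.0 → t = ln(3.450/1.0)/k = 57240 s = 15.90 h.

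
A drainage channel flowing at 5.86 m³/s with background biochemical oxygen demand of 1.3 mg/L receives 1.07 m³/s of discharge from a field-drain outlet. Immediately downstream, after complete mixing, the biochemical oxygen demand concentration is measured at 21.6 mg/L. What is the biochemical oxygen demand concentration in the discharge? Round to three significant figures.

133 mg/L

Mass balance: 5.860·1.300 + 1.070·Cₑ = 6.930·21.60
→ Cₑ = (6.930·21.60 − 5.860·1.300) / 1.070 = 132.8 mg/L.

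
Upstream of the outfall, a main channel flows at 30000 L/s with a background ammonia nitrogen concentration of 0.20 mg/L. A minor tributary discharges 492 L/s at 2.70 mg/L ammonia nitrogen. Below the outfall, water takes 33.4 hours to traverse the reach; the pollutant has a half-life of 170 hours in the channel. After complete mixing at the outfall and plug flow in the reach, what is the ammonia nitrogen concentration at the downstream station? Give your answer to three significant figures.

0.210 mg/L

Conservation of mass: C = (30000·0.2000 + 492.0·2.700) / 30490 = 7328/30490 = 0.2403 mg/L.
Half-life 170 h → k = ln 2 / 170 = 0.004077 h⁻¹ = 0.09786 d⁻¹.
First-order decay: C = 0.2403·exp(−k·t) = 0.2403·0.8727 = 0.2097 mg/L.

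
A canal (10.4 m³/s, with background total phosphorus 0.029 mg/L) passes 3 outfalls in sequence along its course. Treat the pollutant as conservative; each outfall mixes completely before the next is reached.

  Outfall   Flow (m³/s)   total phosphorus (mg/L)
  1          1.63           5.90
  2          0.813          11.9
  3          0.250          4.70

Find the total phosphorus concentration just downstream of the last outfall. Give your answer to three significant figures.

Outfall 1: combined Q = 12.03 m³/s; C = (10.40·0.02900 + 1.630·5.900)/12.03 = 0.8245 mg/L.
Outfall 2: combined Q = 12.84 m³/s; C = (12.03·0.8245 + 0.8130·11.90)/12.84 = 1.526 mg/L.
Outfall 3: combined Q = 13.09 m³/s; C = (12.84·1.526 + 0.2500·4.700)/13.09 = 1.586 mg/L.

1.59 mg/L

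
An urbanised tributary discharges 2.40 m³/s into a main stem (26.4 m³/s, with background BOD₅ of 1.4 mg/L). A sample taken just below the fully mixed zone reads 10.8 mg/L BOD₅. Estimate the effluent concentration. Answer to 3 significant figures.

114 mg/L

Mass balance: 26.40·1.400 + 2.400·Cₑ = 28.80·10.80
→ Cₑ = (28.80·10.80 − 26.40·1.400) / 2.400 = 114.2 mg/L.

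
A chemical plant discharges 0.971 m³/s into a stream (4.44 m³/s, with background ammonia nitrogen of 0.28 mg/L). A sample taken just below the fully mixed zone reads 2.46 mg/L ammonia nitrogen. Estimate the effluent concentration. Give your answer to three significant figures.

12.4 mg/L

Mass balance: 4.440·0.2800 + 0.9710·Cₑ = 5.411·2.460
→ Cₑ = (5.411·2.460 − 4.440·0.2800) / 0.9710 = 12.43 mg/L.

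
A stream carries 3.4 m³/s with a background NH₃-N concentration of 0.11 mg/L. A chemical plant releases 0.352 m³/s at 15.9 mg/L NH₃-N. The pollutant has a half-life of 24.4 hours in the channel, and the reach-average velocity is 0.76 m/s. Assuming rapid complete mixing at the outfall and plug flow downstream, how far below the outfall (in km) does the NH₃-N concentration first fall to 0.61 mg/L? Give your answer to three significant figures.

Conservation of mass: C = (3.400·0.1100 + 0.3520·15.90) / 3.752 = 5.971/3.752 = 1.591 mg/L.
Half-life 24.4 h → k = ln 2 / 24.4 = 0.02841 h⁻¹ = 0.6818 d⁻¹.
Set 1.591·exp(−k·t) = 0.61 → t = ln(1.591/0.61)/k = 121500 s = 33.75 h.
Distance = v·t = 0.76·121500 = 92350 m = 92.35 km.

92.4 km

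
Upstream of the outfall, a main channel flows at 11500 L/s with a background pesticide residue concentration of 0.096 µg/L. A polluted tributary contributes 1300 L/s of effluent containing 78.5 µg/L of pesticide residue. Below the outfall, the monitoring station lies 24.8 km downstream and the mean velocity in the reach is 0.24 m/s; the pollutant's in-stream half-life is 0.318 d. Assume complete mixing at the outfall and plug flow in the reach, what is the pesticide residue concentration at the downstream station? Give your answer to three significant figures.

Mass balance: C = (11500·0.09600 + 1300·78.50) / 12800 = 103200/12800 = 8.059 µg/L.
Travel time t = 24.8·1000 / 0.24 = 103300 s = 28.70 h.
Half-life 0.318 d → k = ln 2 / 0.318 = 2.180 d⁻¹.
First-order decay: C = 8.059·exp(−k·t) = 8.059·0.07376 = 0.5944 µg/L.

0.594 µg/L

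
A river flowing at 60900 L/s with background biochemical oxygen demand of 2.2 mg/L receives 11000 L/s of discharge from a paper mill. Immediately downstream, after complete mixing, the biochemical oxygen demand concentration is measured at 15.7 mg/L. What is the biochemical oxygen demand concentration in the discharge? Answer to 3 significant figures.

90.4 mg/L

Mass balance: 60900·2.200 + 11000·Cₑ = 71900·15.70
→ Cₑ = (71900·15.70 − 60900·2.200) / 11000 = 90.44 mg/L.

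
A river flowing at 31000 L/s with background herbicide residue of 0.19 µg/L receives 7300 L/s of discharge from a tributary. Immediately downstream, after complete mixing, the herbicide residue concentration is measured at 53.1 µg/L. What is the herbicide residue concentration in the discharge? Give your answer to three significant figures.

Mass balance: 31000·0.1900 + 7300·Cₑ = 38300·53.10
→ Cₑ = (38300·53.10 − 31000·0.1900) / 7300 = 277.8 µg/L.

278 µg/L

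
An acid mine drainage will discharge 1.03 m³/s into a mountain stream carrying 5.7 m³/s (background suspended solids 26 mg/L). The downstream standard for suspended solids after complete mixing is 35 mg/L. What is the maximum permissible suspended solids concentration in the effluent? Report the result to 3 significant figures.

84.8 mg/L

At the limit, (Qr·Cr + Qe·Cₑ)/(Qr + Qe) = 35:
Cₑ = (6.730·35 − 5.700·26.00) / 1.030 = 84.81 mg/L.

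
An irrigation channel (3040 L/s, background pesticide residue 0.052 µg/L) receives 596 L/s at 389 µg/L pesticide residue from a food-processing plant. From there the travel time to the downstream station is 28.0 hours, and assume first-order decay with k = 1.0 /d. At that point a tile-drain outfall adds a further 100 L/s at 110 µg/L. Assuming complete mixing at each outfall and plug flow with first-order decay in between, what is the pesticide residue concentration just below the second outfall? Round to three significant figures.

22.3 µg/L

After mixing, C = (3040·0.05200 + 596.0·389.0) / 3636 = 232000/3636 = 63.81 µg/L; combined flow 3636 L/s.
First-order decay: C = 63.81·exp(−k·t) = 63.81·0.3114 = 19.87 µg/L.
At the second outfall, C = (3636·19.87 + 100.0·110.0) / (3636 + 100.0) = 22.28 µg/L.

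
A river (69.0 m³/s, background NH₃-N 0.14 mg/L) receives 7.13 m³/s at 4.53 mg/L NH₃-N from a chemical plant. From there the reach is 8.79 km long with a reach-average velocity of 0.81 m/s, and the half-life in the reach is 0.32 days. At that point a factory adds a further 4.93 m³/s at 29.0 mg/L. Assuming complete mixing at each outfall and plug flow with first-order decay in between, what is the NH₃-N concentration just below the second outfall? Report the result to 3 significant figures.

Mixed concentration C = ΣQC/ΣQ = (69.00·0.1400 + 7.130·4.530) / 76.13 = 41.96/76.13 = 0.5511 mg/L; combined flow 76.13 m³/s.
Travel time t = 8.79·1000 / 0.81 = 10850 s = 3.014 h.
Half-life 0.32 d → k = ln 2 / 0.32 = 2.166 d⁻¹.
After decay, C = 0.5511 × e^(−kt) = 0.5511 × 0.7618 = 0.4199 mg/L.
At the second outfall, C = (76.13·0.4199 + 4.930·29.00) / (76.13 + 4.930) = 2.158 mg/L.

2.16 mg/L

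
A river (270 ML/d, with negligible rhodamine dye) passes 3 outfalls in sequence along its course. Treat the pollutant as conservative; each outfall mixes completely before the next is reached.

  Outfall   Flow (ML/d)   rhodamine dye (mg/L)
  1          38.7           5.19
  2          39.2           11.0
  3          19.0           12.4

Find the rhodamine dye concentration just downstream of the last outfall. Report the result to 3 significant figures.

After outfall 1: Q = 270.0 + 38.70 = 308.7 ML/d; C = (270.0·0 + 38.70·5.190)/308.7 = 0.6506 mg/L.
After outfall 2: Q = 308.7 + 39.20 = 347.9 ML/d; C = (308.7·0.6506 + 39.20·11.00)/347.9 = 1.817 mg/L.
After outfall 3: Q = 347.9 + 19.00 = 366.9 ML/d; C = (347.9·1.817 + 19.00·12.40)/366.9 = 2.365 mg/L.

2.36 mg/L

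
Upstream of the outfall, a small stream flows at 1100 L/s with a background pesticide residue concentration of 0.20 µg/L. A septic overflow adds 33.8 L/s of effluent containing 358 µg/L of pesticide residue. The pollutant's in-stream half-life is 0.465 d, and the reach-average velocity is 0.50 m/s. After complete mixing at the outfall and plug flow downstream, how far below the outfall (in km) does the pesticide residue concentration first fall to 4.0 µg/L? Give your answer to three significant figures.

Mixed concentration C = ΣQC/ΣQ = (1100·0.2000 + 33.80·358.0) / 1134 = 12320/1134 = 10.87 µg/L.
Half-life 0.465 d → k = ln 2 / 0.465 = 1.491 d⁻¹.
Set 10.87·exp(−k·t) = 4.0 → t = ln(10.87/4.0)/k = 57930 s = 16.09 h.
Distance = v·t = 0.50·57930 = 28960 m = 28.96 km.

29.0 km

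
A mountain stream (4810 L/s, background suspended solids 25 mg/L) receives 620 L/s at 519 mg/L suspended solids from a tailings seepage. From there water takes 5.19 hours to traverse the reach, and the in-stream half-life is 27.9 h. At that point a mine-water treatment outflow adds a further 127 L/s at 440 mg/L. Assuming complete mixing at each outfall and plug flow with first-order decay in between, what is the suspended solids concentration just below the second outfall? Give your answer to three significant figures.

80.0 mg/L

After mixing, C = (4810·25.00 + 620.0·519.0) / 5430 = 442000/5430 = 81.41 mg/L; combined flow 5430 L/s.
Half-life 27.9 h → k = ln 2 / 27.9 = 0.02484 h⁻¹ = 0.5963 d⁻¹.
Decay over the reach: 81.41·exp(−kt) = 81.41·0.8790 = 71.56 mg/L.
Second outfall: C = (5430·71.56 + 127.0·440.0)/5557 = 79.98 mg/L.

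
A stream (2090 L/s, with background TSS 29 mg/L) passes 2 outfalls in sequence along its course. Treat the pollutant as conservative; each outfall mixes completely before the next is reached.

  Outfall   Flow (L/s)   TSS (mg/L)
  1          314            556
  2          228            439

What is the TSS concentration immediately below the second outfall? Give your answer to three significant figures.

After outfall 1: Q = 2090 + 314.0 = 2404 L/s; C = (2090·29.00 + 314.0·556.0)/2404 = 97.83 mg/L.
After outfall 2: Q = 2404 + 228.0 = 2632 L/s; C = (2404·97.83 + 228.0·439.0)/2632 = 127.4 mg/L.

127 mg/L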